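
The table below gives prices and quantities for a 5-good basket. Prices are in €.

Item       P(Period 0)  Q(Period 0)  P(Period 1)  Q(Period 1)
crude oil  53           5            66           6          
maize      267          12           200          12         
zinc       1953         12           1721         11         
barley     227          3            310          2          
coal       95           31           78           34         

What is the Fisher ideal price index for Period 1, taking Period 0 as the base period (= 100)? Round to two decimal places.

Laspeyres component (base-period weights):
ΣP(Period 1)Q(Period 0) = 66×5 + 200×12 + 1721×12 + 310×3 + 78×31 = 330 + 2400 + 20652 + 930 + 2418 = 26730
ΣP(Period 0)Q(Period 0) = 53×5 + 267×12 + 1953×12 + 227×3 + 95×31 = 265 + 3204 + 23436 + 681 + 2945 = 30531
L = 26730 / 30531 × 100 = 87.5504
Paasche component (current-period weights):
ΣP(Period 1)Q(Period 1) = 66×6 + 200×12 + 1721×11 + 310×2 + 78×34 = 396 + 2400 + 18931 + 620 + 2652 = 24999
ΣP(Period 0)Q(Period 1) = 53×6 + 267×12 + 1953×11 + 227×2 + 95×34 = 318 + 3204 + 21483 + 454 + 3230 = 28689
P = 24999 / 28689 × 100 = 87.1379
Fisher = √(L × P) = √(87.5504 × 87.1379) = 87.3439

87.34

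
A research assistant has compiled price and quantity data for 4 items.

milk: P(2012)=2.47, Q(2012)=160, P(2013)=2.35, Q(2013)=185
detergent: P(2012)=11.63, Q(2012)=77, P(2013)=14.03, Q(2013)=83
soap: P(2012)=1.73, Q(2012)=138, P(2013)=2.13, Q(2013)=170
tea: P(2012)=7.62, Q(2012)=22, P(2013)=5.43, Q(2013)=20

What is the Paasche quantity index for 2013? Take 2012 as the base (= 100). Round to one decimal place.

110.7

Paasche quantity index uses current-period prices as weights.
ΣP(2013)·Q(2013) = 2.35×185 + 14.03×83 + 2.13×170 + 5.43×20 = 434.75 + 1164.49 + 362.1 + 108.6 = 2069.94
ΣP(2013)·Q(2012) = 2.35×160 + 14.03×77 + 2.13×138 + 5.43×22 = 376 + 1080.31 + 293.94 + 119.46 = 1869.71
Index = 2069.94 / 1869.71 × 100 = 110.7091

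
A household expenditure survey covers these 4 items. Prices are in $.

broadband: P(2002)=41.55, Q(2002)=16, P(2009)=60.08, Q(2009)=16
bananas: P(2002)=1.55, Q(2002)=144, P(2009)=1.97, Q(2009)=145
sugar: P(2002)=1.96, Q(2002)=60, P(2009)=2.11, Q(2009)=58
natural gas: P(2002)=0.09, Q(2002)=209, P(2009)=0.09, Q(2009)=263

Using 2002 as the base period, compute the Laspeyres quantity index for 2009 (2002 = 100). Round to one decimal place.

100.2

Laspeyres quantity index uses base-period prices as weights.
ΣP(2002)·Q(2009) = 41.55×16 + 1.55×145 + 1.96×58 + 0.09×263 = 664.8 + 224.75 + 113.68 + 23.67 = 1026.9
ΣP(2002)·Q(2002) = 41.55×16 + 1.55×144 + 1.96×60 + 0.09×209 = 664.8 + 223.2 + 117.6 + 18.81 = 1024.41
Index = 1026.9 / 1024.41 × 100 = 100.2431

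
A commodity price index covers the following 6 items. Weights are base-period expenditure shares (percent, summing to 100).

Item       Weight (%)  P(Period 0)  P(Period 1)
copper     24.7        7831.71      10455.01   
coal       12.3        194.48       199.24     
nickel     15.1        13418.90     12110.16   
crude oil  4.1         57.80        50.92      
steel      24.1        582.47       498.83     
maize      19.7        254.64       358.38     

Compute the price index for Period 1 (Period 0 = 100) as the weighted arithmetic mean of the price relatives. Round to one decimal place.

111.2

copper: 24.7 × (10455.01/7831.71) = 24.7 × 1.334959 = 32.9735
coal: 12.3 × (199.24/194.48) = 12.3 × 1.024476 = 12.6010
nickel: 15.1 × (12110.16/13418.90) = 15.1 × 0.902470 = 13.6273
crude oil: 4.1 × (50.92/57.80) = 4.1 × 0.880969 = 3.6120
steel: 24.1 × (498.83/582.47) = 24.1 × 0.856405 = 20.6394
maize: 19.7 × (358.38/254.64) = 19.7 × 1.407399 = 27.7258
Index = Σ wᵢ·(p₁ᵢ/p₀ᵢ) = 32.9735 + 12.6010 + 13.6273 + 3.6120 + 20.6394 + 27.7258 = 111.1789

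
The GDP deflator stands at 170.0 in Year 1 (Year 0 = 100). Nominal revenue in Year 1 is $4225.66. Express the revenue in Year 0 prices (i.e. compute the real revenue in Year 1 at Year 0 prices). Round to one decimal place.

Real = Nominal ÷ (Index/100) = 4225.66 ÷ (170.0/100)
     = 4225.66 ÷ 1.700 = 2485.6824

2485.7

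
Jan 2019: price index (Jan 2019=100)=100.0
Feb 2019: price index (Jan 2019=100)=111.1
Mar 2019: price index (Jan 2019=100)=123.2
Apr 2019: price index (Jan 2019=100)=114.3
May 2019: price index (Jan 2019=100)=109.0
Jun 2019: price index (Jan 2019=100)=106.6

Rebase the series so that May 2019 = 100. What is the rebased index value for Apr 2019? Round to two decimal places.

104.86

Rebased(Apr 2019) = 114.3 / 109.0 × 100 = 104.8624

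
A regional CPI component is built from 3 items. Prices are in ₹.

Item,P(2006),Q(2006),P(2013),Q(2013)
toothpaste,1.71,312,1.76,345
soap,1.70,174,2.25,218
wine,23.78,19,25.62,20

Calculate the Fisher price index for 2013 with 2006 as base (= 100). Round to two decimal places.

111.76

Laspeyres component (base-period weights):
ΣP(2013)Q(2006) = 1.76×312 + 2.25×174 + 25.62×19 = 549.12 + 391.5 + 486.78 = 1427.4
ΣP(2006)Q(2006) = 1.71×312 + 1.70×174 + 23.78×19 = 533.52 + 295.8 + 451.82 = 1281.14
L = 1427.4 / 1281.14 × 100 = 111.4164
Paasche component (current-period weights):
ΣP(2013)Q(2013) = 1.76×345 + 2.25×218 + 25.62×20 = 607.2 + 490.5 + 512.4 = 1610.1
ΣP(2006)Q(2013) = 1.71×345 + 1.70×218 + 23.78×20 = 589.95 + 370.6 + 475.6 = 1436.15
P = 1610.1 / 1436.15 × 100 = 112.1122
Fisher = √(L × P) = √(111.4164 × 112.1122) = 111.7638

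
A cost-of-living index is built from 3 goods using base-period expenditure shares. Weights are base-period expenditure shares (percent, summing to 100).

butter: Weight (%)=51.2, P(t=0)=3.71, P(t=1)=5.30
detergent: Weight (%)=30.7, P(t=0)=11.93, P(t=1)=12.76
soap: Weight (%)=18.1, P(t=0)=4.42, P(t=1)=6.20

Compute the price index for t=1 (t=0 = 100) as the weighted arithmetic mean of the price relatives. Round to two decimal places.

131.37

butter: 51.2 × (5.30/3.71) = 51.2 × 1.428571 = 73.1429
detergent: 30.7 × (12.76/11.93) = 30.7 × 1.069573 = 32.8359
soap: 18.1 × (6.20/4.42) = 18.1 × 1.402715 = 25.3891
Index = Σ wᵢ·(p₁ᵢ/p₀ᵢ) = 73.1429 + 32.8359 + 25.3891 = 131.3679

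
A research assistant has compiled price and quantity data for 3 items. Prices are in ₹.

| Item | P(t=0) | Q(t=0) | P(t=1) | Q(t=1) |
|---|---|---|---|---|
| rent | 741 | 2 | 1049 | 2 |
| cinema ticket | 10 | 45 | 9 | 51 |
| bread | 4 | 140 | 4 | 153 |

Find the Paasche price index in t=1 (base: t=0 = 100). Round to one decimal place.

Paasche price index uses current-period quantities as weights.
ΣP(t=1)·Q(t=1) = 1049×2 + 9×51 + 4×153 = 2098 + 459 + 612 = 3169
ΣP(t=0)·Q(t=1) = 741×2 + 10×51 + 4×153 = 1482 + 510 + 612 = 2604
Index = 3169 / 2604 × 100 = 121.6974

121.7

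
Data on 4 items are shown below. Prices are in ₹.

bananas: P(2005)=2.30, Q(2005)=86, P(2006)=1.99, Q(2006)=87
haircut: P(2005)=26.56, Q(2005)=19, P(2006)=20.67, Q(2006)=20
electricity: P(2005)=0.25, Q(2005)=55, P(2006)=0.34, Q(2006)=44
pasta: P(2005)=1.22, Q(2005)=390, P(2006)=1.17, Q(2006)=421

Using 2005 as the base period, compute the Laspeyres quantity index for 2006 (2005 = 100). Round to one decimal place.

Laspeyres quantity index uses base-period prices as weights.
ΣP(2005)·Q(2006) = 2.30×87 + 26.56×20 + 0.25×44 + 1.22×421 = 200.1 + 531.2 + 11 + 513.62 = 1255.92
ΣP(2005)·Q(2005) = 2.30×86 + 26.56×19 + 0.25×55 + 1.22×390 = 197.8 + 504.64 + 13.75 + 475.8 = 1191.99
Index = 1255.92 / 1191.99 × 100 = 105.3633

105.4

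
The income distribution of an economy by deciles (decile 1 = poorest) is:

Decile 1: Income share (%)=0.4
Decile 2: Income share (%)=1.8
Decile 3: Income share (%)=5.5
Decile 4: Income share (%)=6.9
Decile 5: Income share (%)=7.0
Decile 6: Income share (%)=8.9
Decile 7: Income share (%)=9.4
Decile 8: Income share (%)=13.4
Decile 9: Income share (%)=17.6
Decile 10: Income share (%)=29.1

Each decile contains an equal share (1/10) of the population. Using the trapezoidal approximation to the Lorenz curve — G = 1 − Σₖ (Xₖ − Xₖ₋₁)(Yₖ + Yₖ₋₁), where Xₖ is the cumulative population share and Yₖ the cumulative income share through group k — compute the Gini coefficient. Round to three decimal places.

Cumulative income shares Yₖ: 0.0040, 0.0220, 0.0770, 0.1460, 0.2160, 0.3050, 0.3990, 0.5330, 0.7090, 1.0000
Σ (Xₖ−Xₖ₋₁)(Yₖ+Yₖ₋₁) = (1/10)(0.0040+0.0000) + (1/10)(0.0220+0.0040) + (1/10)(0.0770+0.0220) + (1/10)(0.1460+0.0770) + (1/10)(0.2160+0.1460) + (1/10)(0.3050+0.2160) + (1/10)(0.3990+0.3050) + (1/10)(0.5330+0.3990) + (1/10)(0.7090+0.5330) + (1/10)(1.0000+0.7090)
  = 0.0004 + 0.0026 + 0.0099 + 0.0223 + 0.0362 + 0.0521 + 0.0704 + 0.0932 + 0.1242 + 0.1709 = 0.5822
G = 1 − 0.5822 = 0.4178

0.418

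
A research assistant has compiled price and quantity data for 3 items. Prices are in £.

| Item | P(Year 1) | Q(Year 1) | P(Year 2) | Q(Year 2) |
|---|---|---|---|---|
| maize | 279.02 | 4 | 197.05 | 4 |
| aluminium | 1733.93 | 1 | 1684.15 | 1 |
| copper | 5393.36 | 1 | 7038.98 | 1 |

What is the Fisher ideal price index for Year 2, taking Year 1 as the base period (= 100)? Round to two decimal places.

Laspeyres component (base-period weights):
ΣP(Year 2)Q(Year 1) = 197.05×4 + 1684.15×1 + 7038.98×1 = 788.2 + 1684.15 + 7038.98 = 9511.33
ΣP(Year 1)Q(Year 1) = 279.02×4 + 1733.93×1 + 5393.36×1 = 1116.08 + 1733.93 + 5393.36 = 8243.37
L = 9511.33 / 8243.37 × 100 = 115.3816
Paasche component (current-period weights):
ΣP(Year 2)Q(Year 2) = 197.05×4 + 1684.15×1 + 7038.98×1 = 788.2 + 1684.15 + 7038.98 = 9511.33
ΣP(Year 1)Q(Year 2) = 279.02×4 + 1733.93×1 + 5393.36×1 = 1116.08 + 1733.93 + 5393.36 = 8243.37
P = 9511.33 / 8243.37 × 100 = 115.3816
Fisher = √(L × P) = √(115.3816 × 115.3816) = 115.3816

115.38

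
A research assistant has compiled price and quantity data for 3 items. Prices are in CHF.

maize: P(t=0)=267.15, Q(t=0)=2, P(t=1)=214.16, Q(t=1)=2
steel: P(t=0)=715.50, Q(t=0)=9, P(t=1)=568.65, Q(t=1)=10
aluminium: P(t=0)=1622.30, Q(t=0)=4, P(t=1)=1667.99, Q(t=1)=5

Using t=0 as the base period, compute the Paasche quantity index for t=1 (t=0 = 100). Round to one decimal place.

118.3

Paasche quantity index uses current-period prices as weights.
ΣP(t=1)·Q(t=1) = 214.16×2 + 568.65×10 + 1667.99×5 = 428.32 + 5686.5 + 8339.95 = 14454.77
ΣP(t=1)·Q(t=0) = 214.16×2 + 568.65×9 + 1667.99×4 = 428.32 + 5117.85 + 6671.96 = 12218.13
Index = 14454.77 / 12218.13 × 100 = 118.3059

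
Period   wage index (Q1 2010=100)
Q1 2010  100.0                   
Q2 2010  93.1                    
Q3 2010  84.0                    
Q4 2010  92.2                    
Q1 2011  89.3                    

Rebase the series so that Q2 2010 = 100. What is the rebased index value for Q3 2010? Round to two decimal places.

Rebased(Q3 2010) = 84.0 / 93.1 × 100 = 90.2256

90.23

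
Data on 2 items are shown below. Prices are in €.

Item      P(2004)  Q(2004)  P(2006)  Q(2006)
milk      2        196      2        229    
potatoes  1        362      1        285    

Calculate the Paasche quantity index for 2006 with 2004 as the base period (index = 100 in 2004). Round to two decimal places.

Paasche quantity index uses current-period prices as weights.
ΣP(2006)·Q(2006) = 2×229 + 1×285 = 458 + 285 = 743
ΣP(2006)·Q(2004) = 2×196 + 1×362 = 392 + 362 = 754
Index = 743 / 754 × 100 = 98.5411

98.54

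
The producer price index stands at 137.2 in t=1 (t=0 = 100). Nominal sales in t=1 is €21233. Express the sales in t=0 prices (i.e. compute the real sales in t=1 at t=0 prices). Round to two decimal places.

Real = Nominal ÷ (Index/100) = 21233 ÷ (137.2/100)
     = 21233 ÷ 1.372 = 15475.9475

15475.95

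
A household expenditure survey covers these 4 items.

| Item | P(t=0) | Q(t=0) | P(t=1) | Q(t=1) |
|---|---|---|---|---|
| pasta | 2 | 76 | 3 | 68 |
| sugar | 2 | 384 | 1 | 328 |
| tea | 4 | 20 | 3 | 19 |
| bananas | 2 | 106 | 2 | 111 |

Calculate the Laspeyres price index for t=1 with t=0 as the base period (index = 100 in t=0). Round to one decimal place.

Laspeyres price index uses base-period quantities as weights.
ΣP(t=1)·Q(t=0) = 3×76 + 1×384 + 3×20 + 2×106 = 228 + 384 + 60 + 212 = 884
ΣP(t=0)·Q(t=0) = 2×76 + 2×384 + 4×20 + 2×106 = 152 + 768 + 80 + 212 = 1212
Index = 884 / 1212 × 100 = 72.9373

72.9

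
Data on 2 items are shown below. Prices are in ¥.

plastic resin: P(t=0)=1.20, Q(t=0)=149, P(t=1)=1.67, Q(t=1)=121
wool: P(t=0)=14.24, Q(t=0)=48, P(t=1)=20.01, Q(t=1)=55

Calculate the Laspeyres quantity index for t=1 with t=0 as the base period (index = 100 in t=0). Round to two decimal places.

Laspeyres quantity index uses base-period prices as weights.
ΣP(t=0)·Q(t=1) = 1.20×121 + 14.24×55 = 145.2 + 783.2 = 928.4
ΣP(t=0)·Q(t=0) = 1.20×149 + 14.24×48 = 178.8 + 683.52 = 862.32
Index = 928.4 / 862.32 × 100 = 107.6630

107.66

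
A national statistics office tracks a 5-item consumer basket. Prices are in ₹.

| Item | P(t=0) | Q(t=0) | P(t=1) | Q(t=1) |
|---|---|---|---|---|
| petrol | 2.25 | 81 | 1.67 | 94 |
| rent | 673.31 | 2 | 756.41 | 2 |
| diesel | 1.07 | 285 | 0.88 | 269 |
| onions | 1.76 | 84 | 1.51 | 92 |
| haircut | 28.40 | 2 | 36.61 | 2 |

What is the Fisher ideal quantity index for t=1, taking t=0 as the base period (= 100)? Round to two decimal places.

Laspeyres component (base-period weights):
ΣP(t=0)Q(t=1) = 2.25×94 + 673.31×2 + 1.07×269 + 1.76×92 + 28.40×2 = 211.5 + 1346.62 + 287.83 + 161.92 + 56.8 = 2064.67
ΣP(t=0)Q(t=0) = 2.25×81 + 673.31×2 + 1.07×285 + 1.76×84 + 28.40×2 = 182.25 + 1346.62 + 304.95 + 147.84 + 56.8 = 2038.46
L = 2064.67 / 2038.46 × 100 = 101.2858
Paasche component (current-period weights):
ΣP(t=1)Q(t=1) = 1.67×94 + 756.41×2 + 0.88×269 + 1.51×92 + 36.61×2 = 156.98 + 1512.82 + 236.72 + 138.92 + 73.22 = 2118.66
ΣP(t=1)Q(t=0) = 1.67×81 + 756.41×2 + 0.88×285 + 1.51×84 + 36.61×2 = 135.27 + 1512.82 + 250.8 + 126.84 + 73.22 = 2098.95
P = 2118.66 / 2098.95 × 100 = 100.9390
Fisher = √(L × P) = √(101.2858 × 100.9390) = 101.1123

101.11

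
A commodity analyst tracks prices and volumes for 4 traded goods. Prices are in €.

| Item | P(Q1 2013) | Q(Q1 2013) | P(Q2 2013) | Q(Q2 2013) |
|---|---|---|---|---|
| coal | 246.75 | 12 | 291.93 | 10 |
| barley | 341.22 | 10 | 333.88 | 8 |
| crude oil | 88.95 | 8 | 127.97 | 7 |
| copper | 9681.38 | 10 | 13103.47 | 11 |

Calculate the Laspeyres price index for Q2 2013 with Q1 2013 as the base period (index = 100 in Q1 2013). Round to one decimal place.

133.7

Laspeyres price index uses base-period quantities as weights.
ΣP(Q2 2013)·Q(Q1 2013) = 291.93×12 + 333.88×10 + 127.97×8 + 13103.47×10 = 3503.16 + 3338.8 + 1023.76 + 131034.7 = 138900.42
ΣP(Q1 2013)·Q(Q1 2013) = 246.75×12 + 341.22×10 + 88.95×8 + 9681.38×10 = 2961 + 3412.2 + 711.6 + 96813.8 = 103898.6
Index = 138900.42 / 103898.6 × 100 = 133.6884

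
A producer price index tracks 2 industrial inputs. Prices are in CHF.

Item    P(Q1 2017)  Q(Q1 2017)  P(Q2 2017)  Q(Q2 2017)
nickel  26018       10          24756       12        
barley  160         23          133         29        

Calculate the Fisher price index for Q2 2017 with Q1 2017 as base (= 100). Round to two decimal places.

Laspeyres component (base-period weights):
ΣP(Q2 2017)Q(Q1 2017) = 24756×10 + 133×23 = 247560 + 3059 = 250619
ΣP(Q1 2017)Q(Q1 2017) = 26018×10 + 160×23 = 260180 + 3680 = 263860
L = 250619 / 263860 × 100 = 94.9818
Paasche component (current-period weights):
ΣP(Q2 2017)Q(Q2 2017) = 24756×12 + 133×29 = 297072 + 3857 = 300929
ΣP(Q1 2017)Q(Q2 2017) = 26018×12 + 160×29 = 312216 + 4640 = 316856
P = 300929 / 316856 × 100 = 94.9734
Fisher = √(L × P) = √(94.9818 × 94.9734) = 94.9776

94.98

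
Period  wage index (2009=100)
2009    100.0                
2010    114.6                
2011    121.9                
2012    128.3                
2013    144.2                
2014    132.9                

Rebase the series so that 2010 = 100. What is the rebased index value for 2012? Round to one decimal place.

Rebased(2012) = 128.3 / 114.6 × 100 = 111.9546

112.0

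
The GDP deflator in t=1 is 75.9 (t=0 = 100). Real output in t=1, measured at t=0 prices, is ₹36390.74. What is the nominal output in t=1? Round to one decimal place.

27620.6

Nominal = Real × (Index/100) = 36390.74 × (75.9/100)
        = 36390.74 × 0.759 = 27620.5717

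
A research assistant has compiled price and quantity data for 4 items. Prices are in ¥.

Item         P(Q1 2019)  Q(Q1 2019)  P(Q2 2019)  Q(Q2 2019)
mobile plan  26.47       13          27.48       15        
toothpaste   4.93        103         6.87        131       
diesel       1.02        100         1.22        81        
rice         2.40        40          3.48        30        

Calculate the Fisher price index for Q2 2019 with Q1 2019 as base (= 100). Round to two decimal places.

126.42

Laspeyres component (base-period weights):
ΣP(Q2 2019)Q(Q1 2019) = 27.48×13 + 6.87×103 + 1.22×100 + 3.48×40 = 357.24 + 707.61 + 122 + 139.2 = 1326.05
ΣP(Q1 2019)Q(Q1 2019) = 26.47×13 + 4.93×103 + 1.02×100 + 2.40×40 = 344.11 + 507.79 + 102 + 96 = 1049.9
L = 1326.05 / 1049.9 × 100 = 126.3025
Paasche component (current-period weights):
ΣP(Q2 2019)Q(Q2 2019) = 27.48×15 + 6.87×131 + 1.22×81 + 3.48×30 = 412.2 + 899.97 + 98.82 + 104.4 = 1515.39
ΣP(Q1 2019)Q(Q2 2019) = 26.47×15 + 4.93×131 + 1.02×81 + 2.40×30 = 397.05 + 645.83 + 82.62 + 72 = 1197.5
P = 1515.39 / 1197.5 × 100 = 126.5461
Fisher = √(L × P) = √(126.3025 × 126.5461) = 126.4243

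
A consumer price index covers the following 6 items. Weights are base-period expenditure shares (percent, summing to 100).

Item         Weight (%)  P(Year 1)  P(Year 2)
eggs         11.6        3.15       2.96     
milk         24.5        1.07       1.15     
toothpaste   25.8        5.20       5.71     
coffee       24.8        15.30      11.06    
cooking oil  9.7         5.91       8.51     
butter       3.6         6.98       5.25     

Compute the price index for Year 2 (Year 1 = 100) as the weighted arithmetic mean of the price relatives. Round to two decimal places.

eggs: 11.6 × (2.96/3.15) = 11.6 × 0.939683 = 10.9003
milk: 24.5 × (1.15/1.07) = 24.5 × 1.074766 = 26.3318
toothpaste: 25.8 × (5.71/5.20) = 25.8 × 1.098077 = 28.3304
coffee: 24.8 × (11.06/15.30) = 24.8 × 0.722876 = 17.9273
cooking oil: 9.7 × (8.51/5.91) = 9.7 × 1.439932 = 13.9673
butter: 3.6 × (5.25/6.98) = 3.6 × 0.752149 = 2.7077
Index = Σ wᵢ·(p₁ᵢ/p₀ᵢ) = 10.9003 + 26.3318 + 28.3304 + 17.9273 + 13.9673 + 2.7077 = 100.1649

100.16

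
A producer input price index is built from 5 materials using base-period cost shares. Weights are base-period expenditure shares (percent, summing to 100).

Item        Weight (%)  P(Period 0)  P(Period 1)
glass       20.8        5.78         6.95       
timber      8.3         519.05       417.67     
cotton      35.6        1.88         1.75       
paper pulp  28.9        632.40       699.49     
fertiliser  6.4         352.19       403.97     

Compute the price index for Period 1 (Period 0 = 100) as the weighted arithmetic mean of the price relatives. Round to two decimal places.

104.13

glass: 20.8 × (6.95/5.78) = 20.8 × 1.202422 = 25.0104
timber: 8.3 × (417.67/519.05) = 8.3 × 0.804682 = 6.6789
cotton: 35.6 × (1.75/1.88) = 35.6 × 0.930851 = 33.1383
paper pulp: 28.9 × (699.49/632.40) = 28.9 × 1.106088 = 31.9659
fertiliser: 6.4 × (403.97/352.19) = 6.4 × 1.147023 = 7.3409
Index = Σ wᵢ·(p₁ᵢ/p₀ᵢ) = 25.0104 + 6.6789 + 33.1383 + 31.9659 + 7.3409 = 104.1344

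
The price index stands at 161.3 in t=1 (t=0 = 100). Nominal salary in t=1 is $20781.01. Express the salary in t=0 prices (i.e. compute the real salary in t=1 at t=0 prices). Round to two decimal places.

12883.45

Real = Nominal ÷ (Index/100) = 20781.01 ÷ (161.3/100)
     = 20781.01 ÷ 1.613 = 12883.4532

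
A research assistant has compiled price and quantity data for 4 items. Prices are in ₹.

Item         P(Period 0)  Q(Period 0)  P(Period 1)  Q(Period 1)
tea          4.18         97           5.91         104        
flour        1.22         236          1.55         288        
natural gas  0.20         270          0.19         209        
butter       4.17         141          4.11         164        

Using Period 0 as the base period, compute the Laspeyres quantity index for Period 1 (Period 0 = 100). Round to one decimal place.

113.2

Laspeyres quantity index uses base-period prices as weights.
ΣP(Period 0)·Q(Period 1) = 4.18×104 + 1.22×288 + 0.20×209 + 4.17×164 = 434.72 + 351.36 + 41.8 + 683.88 = 1511.76
ΣP(Period 0)·Q(Period 0) = 4.18×97 + 1.22×236 + 0.20×270 + 4.17×141 = 405.46 + 287.92 + 54 + 587.97 = 1335.35
Index = 1511.76 / 1335.35 × 100 = 113.2108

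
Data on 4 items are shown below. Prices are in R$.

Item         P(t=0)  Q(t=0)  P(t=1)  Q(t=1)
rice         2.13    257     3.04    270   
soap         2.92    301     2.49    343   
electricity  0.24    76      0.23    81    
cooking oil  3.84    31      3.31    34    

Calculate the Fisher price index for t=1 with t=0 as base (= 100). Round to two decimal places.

Laspeyres component (base-period weights):
ΣP(t=1)Q(t=0) = 3.04×257 + 2.49×301 + 0.23×76 + 3.31×31 = 781.28 + 749.49 + 17.48 + 102.61 = 1650.86
ΣP(t=0)Q(t=0) = 2.13×257 + 2.92×301 + 0.24×76 + 3.84×31 = 547.41 + 878.92 + 18.24 + 119.04 = 1563.61
L = 1650.86 / 1563.61 × 100 = 105.5800
Paasche component (current-period weights):
ΣP(t=1)Q(t=1) = 3.04×270 + 2.49×343 + 0.23×81 + 3.31×34 = 820.8 + 854.07 + 18.63 + 112.54 = 1806.04
ΣP(t=0)Q(t=1) = 2.13×270 + 2.92×343 + 0.24×81 + 3.84×34 = 575.1 + 1001.56 + 19.44 + 130.56 = 1726.66
P = 1806.04 / 1726.66 × 100 = 104.5973
Fisher = √(L × P) = √(105.5800 × 104.5973) = 105.0875

105.09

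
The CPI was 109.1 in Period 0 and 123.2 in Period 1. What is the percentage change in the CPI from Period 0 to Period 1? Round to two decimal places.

12.92%

Change = (123.2 − 109.1) / 109.1 × 100
       = 14.1 / 109.1 × 100 = 12.9239%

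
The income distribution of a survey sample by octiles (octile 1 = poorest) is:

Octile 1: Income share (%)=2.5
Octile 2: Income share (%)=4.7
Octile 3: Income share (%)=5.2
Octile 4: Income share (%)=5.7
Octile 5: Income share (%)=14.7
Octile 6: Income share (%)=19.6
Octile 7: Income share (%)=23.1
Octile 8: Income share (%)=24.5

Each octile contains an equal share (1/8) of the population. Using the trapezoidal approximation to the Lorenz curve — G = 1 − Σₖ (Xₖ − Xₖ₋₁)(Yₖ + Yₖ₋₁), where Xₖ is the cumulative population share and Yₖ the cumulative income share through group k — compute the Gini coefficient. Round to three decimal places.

Cumulative income shares Yₖ: 0.0250, 0.0720, 0.1240, 0.1810, 0.3280, 0.5240, 0.7550, 1.0000
Σ (Xₖ−Xₖ₋₁)(Yₖ+Yₖ₋₁) = (1/8)(0.0250+0.0000) + (1/8)(0.0720+0.0250) + (1/8)(0.1240+0.0720) + (1/8)(0.1810+0.1240) + (1/8)(0.3280+0.1810) + (1/8)(0.5240+0.3280) + (1/8)(0.7550+0.5240) + (1/8)(1.0000+0.7550)
  = 0.0031 + 0.0121 + 0.0245 + 0.0381 + 0.0636 + 0.1065 + 0.1599 + 0.2194 = 0.6272
G = 1 − 0.6272 = 0.3728

0.373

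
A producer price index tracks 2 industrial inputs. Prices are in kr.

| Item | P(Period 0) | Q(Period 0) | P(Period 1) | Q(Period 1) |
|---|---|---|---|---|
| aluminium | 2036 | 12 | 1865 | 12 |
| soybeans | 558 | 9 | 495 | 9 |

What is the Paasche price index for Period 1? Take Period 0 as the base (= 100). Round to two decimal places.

91.11

Paasche price index uses current-period quantities as weights.
ΣP(Period 1)·Q(Period 1) = 1865×12 + 495×9 = 22380 + 4455 = 26835
ΣP(Period 0)·Q(Period 1) = 2036×12 + 558×9 = 24432 + 5022 = 29454
Index = 26835 / 29454 × 100 = 91.1082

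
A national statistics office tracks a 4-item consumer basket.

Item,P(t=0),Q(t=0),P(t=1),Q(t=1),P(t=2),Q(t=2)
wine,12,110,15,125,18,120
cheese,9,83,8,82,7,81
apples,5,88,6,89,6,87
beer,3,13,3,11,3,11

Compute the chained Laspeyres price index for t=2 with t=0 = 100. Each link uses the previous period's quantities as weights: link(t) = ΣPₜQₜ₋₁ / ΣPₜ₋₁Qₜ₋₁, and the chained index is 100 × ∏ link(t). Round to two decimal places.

Link t=0→t=1:
ΣP(t=1)Q(t=0) = 15×110 + 8×83 + 6×88 + 3×13 = 1650 + 664 + 528 + 39 = 2881
ΣP(t=0)Q(t=0) = 12×110 + 9×83 + 5×88 + 3×13 = 1320 + 747 + 440 + 39 = 2546
link = 2881/2546 = 1.131579
Link t=1→t=2:
ΣP(t=2)Q(t=1) = 18×125 + 7×82 + 6×89 + 3×11 = 2250 + 574 + 534 + 33 = 3391
ΣP(t=1)Q(t=1) = 15×125 + 8×82 + 6×89 + 3×11 = 1875 + 656 + 534 + 33 = 3098
link = 3391/3098 = 1.094577
Chained index = 100 × 1.131579 × 1.094577 = 123.8600

123.86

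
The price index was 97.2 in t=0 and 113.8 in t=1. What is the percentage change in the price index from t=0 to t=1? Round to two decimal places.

Change = (113.8 − 97.2) / 97.2 × 100
       = 16.6 / 97.2 × 100 = 17.0782%

17.08%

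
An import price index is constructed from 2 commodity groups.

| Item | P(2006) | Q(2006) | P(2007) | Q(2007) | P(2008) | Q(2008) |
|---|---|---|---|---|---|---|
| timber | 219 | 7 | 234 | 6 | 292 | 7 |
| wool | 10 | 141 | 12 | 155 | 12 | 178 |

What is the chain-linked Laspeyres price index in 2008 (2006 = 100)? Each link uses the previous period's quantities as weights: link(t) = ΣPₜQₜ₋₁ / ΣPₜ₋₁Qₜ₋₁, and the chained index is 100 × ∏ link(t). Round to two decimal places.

Link 2006→2007:
ΣP(2007)Q(2006) = 234×7 + 12×141 = 1638 + 1692 = 3330
ΣP(2006)Q(2006) = 219×7 + 10×141 = 1533 + 1410 = 2943
link = 3330/2943 = 1.131498
Link 2007→2008:
ΣP(2008)Q(2007) = 292×6 + 12×155 = 1752 + 1860 = 3612
ΣP(2007)Q(2007) = 234×6 + 12×155 = 1404 + 1860 = 3264
link = 3612/3264 = 1.106618
Chained index = 100 × 1.131498 × 1.106618 = 125.2136

125.21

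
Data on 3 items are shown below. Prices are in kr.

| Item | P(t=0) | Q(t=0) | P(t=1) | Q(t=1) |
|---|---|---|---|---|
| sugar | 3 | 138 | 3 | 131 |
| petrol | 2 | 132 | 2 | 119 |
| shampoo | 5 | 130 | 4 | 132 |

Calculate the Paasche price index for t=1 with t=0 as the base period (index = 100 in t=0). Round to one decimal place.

89.8

Paasche price index uses current-period quantities as weights.
ΣP(t=1)·Q(t=1) = 3×131 + 2×119 + 4×132 = 393 + 238 + 528 = 1159
ΣP(t=0)·Q(t=1) = 3×131 + 2×119 + 5×132 = 393 + 238 + 660 = 1291
Index = 1159 / 1291 × 100 = 89.7754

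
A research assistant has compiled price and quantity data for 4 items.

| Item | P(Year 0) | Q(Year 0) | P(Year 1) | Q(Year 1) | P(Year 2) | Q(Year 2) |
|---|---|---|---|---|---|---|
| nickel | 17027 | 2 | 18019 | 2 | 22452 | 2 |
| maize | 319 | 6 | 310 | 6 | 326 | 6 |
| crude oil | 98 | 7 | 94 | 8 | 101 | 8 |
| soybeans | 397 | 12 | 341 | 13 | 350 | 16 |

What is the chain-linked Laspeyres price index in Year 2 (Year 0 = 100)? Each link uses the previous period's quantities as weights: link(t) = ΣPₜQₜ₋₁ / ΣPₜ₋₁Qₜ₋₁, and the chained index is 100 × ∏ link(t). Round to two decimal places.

Link Year 0→Year 1:
ΣP(Year 1)Q(Year 0) = 18019×2 + 310×6 + 94×7 + 341×12 = 36038 + 1860 + 658 + 4092 = 42648
ΣP(Year 0)Q(Year 0) = 17027×2 + 319×6 + 98×7 + 397×12 = 34054 + 1914 + 686 + 4764 = 41418
link = 42648/41418 = 1.029697
Link Year 1→Year 2:
ΣP(Year 2)Q(Year 1) = 22452×2 + 326×6 + 101×8 + 350×13 = 44904 + 1956 + 808 + 4550 = 52218
ΣP(Year 1)Q(Year 1) = 18019×2 + 310×6 + 94×8 + 341×13 = 36038 + 1860 + 752 + 4433 = 43083
link = 52218/43083 = 1.212033
Chained index = 100 × 1.029697 × 1.212033 = 124.8027

124.80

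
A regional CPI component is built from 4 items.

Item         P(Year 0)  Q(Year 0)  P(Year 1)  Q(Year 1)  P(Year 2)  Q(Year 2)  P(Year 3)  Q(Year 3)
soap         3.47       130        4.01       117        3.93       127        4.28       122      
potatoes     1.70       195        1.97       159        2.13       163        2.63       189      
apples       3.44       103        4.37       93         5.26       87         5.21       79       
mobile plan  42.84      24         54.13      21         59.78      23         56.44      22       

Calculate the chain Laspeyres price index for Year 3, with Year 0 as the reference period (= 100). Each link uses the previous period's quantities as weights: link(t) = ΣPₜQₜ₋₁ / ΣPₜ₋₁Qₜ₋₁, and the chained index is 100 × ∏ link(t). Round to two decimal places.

Link Year 0→Year 1:
ΣP(Year 1)Q(Year 0) = 4.01×130 + 1.97×195 + 4.37×103 + 54.13×24 = 521.3 + 384.15 + 450.11 + 1299.12 = 2654.68
ΣP(Year 0)Q(Year 0) = 3.47×130 + 1.70×195 + 3.44×103 + 42.84×24 = 451.1 + 331.5 + 354.32 + 1028.16 = 2165.08
link = 2654.68/2165.08 = 1.226135
Link Year 1→Year 2:
ΣP(Year 2)Q(Year 1) = 3.93×117 + 2.13×159 + 5.26×93 + 59.78×21 = 459.81 + 338.67 + 489.18 + 1255.38 = 2543.04
ΣP(Year 1)Q(Year 1) = 4.01×117 + 1.97×159 + 4.37×93 + 54.13×21 = 469.17 + 313.23 + 406.41 + 1136.73 = 2325.54
link = 2543.04/2325.54 = 1.093527
Link Year 2→Year 3:
ΣP(Year 3)Q(Year 2) = 4.28×127 + 2.63×163 + 5.21×87 + 56.44×23 = 543.56 + 428.69 + 453.27 + 1298.12 = 2723.64
ΣP(Year 2)Q(Year 2) = 3.93×127 + 2.13×163 + 5.26×87 + 59.78×23 = 499.11 + 347.19 + 457.62 + 1374.94 = 2678.86
link = 2723.64/2678.86 = 1.016716
Chained index = 100 × 1.226135 × 1.093527 × 1.016716 = 136.3224

136.32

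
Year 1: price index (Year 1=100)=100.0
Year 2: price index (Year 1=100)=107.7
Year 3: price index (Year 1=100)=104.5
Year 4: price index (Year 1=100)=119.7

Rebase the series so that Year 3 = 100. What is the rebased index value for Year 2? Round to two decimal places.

103.06

Rebased(Year 2) = 107.7 / 104.5 × 100 = 103.0622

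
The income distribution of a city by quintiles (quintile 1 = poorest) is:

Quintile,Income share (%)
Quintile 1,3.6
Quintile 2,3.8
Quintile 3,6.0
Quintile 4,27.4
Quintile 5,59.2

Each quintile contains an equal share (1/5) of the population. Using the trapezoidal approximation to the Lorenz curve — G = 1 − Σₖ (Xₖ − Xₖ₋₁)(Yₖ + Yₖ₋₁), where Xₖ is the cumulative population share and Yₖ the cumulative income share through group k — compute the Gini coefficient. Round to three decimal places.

Cumulative income shares Yₖ: 0.0360, 0.0740, 0.1340, 0.4080, 1.0000
Σ (Xₖ−Xₖ₋₁)(Yₖ+Yₖ₋₁) = (1/5)(0.0360+0.0000) + (1/5)(0.0740+0.0360) + (1/5)(0.1340+0.0740) + (1/5)(0.4080+0.1340) + (1/5)(1.0000+0.4080)
  = 0.0072 + 0.0220 + 0.0416 + 0.1084 + 0.2816 = 0.4608
G = 1 − 0.4608 = 0.5392

0.539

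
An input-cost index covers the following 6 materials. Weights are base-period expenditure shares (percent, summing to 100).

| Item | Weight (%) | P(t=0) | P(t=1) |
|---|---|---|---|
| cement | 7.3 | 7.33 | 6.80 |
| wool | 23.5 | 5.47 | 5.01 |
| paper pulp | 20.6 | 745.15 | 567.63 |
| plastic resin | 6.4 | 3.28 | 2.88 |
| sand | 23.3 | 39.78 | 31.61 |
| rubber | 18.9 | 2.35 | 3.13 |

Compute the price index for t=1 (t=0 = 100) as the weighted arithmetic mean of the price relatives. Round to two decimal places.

93.30

cement: 7.3 × (6.80/7.33) = 7.3 × 0.927694 = 6.7722
wool: 23.5 × (5.01/5.47) = 23.5 × 0.915905 = 21.5238
paper pulp: 20.6 × (567.63/745.15) = 20.6 × 0.761766 = 15.6924
plastic resin: 6.4 × (2.88/3.28) = 6.4 × 0.878049 = 5.6195
sand: 23.3 × (31.61/39.78) = 23.3 × 0.794620 = 18.5147
rubber: 18.9 × (3.13/2.35) = 18.9 × 1.331915 = 25.1732
Index = Σ wᵢ·(p₁ᵢ/p₀ᵢ) = 6.7722 + 21.5238 + 15.6924 + 5.6195 + 18.5147 + 25.1732 = 93.2957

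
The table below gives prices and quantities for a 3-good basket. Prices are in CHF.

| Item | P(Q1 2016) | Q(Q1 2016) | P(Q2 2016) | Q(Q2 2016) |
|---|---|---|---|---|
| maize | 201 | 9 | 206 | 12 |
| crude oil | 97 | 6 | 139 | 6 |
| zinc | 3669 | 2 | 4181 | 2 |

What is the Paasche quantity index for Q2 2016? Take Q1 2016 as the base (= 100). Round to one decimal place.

Paasche quantity index uses current-period prices as weights.
ΣP(Q2 2016)·Q(Q2 2016) = 206×12 + 139×6 + 4181×2 = 2472 + 834 + 8362 = 11668
ΣP(Q2 2016)·Q(Q1 2016) = 206×9 + 139×6 + 4181×2 = 1854 + 834 + 8362 = 11050
Index = 11668 / 11050 × 100 = 105.5928

105.6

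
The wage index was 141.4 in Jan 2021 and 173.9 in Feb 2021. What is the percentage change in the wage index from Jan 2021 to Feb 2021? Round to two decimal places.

Change = (173.9 − 141.4) / 141.4 × 100
       = 32.5 / 141.4 × 100 = 22.9844%

22.98%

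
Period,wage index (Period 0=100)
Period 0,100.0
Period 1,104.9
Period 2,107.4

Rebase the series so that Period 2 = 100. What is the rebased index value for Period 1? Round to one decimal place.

97.7

Rebased(Period 1) = 104.9 / 107.4 × 100 = 97.6723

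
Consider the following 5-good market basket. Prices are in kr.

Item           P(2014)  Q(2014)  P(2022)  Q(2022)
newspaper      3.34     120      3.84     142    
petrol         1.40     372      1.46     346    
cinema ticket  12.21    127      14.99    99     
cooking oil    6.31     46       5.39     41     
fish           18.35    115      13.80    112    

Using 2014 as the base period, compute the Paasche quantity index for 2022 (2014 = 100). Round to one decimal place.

90.7

Paasche quantity index uses current-period prices as weights.
ΣP(2022)·Q(2022) = 3.84×142 + 1.46×346 + 14.99×99 + 5.39×41 + 13.80×112 = 545.28 + 505.16 + 1484.01 + 220.99 + 1545.6 = 4301.04
ΣP(2022)·Q(2014) = 3.84×120 + 1.46×372 + 14.99×127 + 5.39×46 + 13.80×115 = 460.8 + 543.12 + 1903.73 + 247.94 + 1587 = 4742.59
Index = 4301.04 / 4742.59 × 100 = 90.6897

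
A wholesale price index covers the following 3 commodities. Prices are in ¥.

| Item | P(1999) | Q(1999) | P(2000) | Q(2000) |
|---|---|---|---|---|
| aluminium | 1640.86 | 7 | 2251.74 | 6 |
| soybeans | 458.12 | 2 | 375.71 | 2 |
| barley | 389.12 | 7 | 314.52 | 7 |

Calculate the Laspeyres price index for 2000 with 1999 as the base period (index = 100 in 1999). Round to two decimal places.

Laspeyres price index uses base-period quantities as weights.
ΣP(2000)·Q(1999) = 2251.74×7 + 375.71×2 + 314.52×7 = 15762.18 + 751.42 + 2201.64 = 18715.24
ΣP(1999)·Q(1999) = 1640.86×7 + 458.12×2 + 389.12×7 = 11486.02 + 916.24 + 2723.84 = 15126.1
Index = 18715.24 / 15126.1 × 100 = 123.7281

123.73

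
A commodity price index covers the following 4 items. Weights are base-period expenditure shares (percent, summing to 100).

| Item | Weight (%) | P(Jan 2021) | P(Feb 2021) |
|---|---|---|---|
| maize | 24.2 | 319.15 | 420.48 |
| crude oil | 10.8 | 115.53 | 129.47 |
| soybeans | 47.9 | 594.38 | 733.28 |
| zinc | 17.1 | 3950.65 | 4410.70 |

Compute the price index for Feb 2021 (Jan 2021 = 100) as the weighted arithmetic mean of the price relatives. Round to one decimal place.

122.2

maize: 24.2 × (420.48/319.15) = 24.2 × 1.317500 = 31.8835
crude oil: 10.8 × (129.47/115.53) = 10.8 × 1.120661 = 12.1031
soybeans: 47.9 × (733.28/594.38) = 47.9 × 1.233689 = 59.0937
zinc: 17.1 × (4410.70/3950.65) = 17.1 × 1.116449 = 19.0913
Index = Σ wᵢ·(p₁ᵢ/p₀ᵢ) = 31.8835 + 12.1031 + 59.0937 + 19.0913 = 122.1716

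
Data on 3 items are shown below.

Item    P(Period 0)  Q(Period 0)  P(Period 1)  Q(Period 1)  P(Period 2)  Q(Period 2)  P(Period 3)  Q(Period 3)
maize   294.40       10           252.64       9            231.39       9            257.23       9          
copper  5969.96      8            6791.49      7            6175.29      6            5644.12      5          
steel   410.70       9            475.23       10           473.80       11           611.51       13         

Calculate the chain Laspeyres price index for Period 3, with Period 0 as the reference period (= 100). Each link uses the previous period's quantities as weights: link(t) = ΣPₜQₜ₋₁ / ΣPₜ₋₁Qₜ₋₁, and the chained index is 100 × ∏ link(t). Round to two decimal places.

Link Period 0→Period 1:
ΣP(Period 1)Q(Period 0) = 252.64×10 + 6791.49×8 + 475.23×9 = 2526.4 + 54331.92 + 4277.07 = 61135.39
ΣP(Period 0)Q(Period 0) = 294.40×10 + 5969.96×8 + 410.70×9 = 2944 + 47759.68 + 3696.3 = 54399.98
link = 61135.39/54399.98 = 1.123813
Link Period 1→Period 2:
ΣP(Period 2)Q(Period 1) = 231.39×9 + 6175.29×7 + 473.80×10 = 2082.51 + 43227.03 + 4738 = 50047.54
ΣP(Period 1)Q(Period 1) = 252.64×9 + 6791.49×7 + 475.23×10 = 2273.76 + 47540.43 + 4752.3 = 54566.49
link = 50047.54/54566.49 = 0.917185
Link Period 2→Period 3:
ΣP(Period 3)Q(Period 2) = 257.23×9 + 5644.12×6 + 611.51×11 = 2315.07 + 33864.72 + 6726.61 = 42906.4
ΣP(Period 2)Q(Period 2) = 231.39×9 + 6175.29×6 + 473.80×11 = 2082.51 + 37051.74 + 5211.8 = 44346.05
link = 42906.4/44346.05 = 0.967536
Chained index = 100 × 1.123813 × 0.917185 × 0.967536 = 99.7282

99.73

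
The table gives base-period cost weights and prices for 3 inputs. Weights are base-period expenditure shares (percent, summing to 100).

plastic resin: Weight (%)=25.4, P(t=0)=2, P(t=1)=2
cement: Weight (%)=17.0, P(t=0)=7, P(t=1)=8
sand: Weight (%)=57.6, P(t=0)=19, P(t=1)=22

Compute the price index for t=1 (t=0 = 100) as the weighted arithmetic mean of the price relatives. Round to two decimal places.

plastic resin: 25.4 × (2/2) = 25.4 × 1.000000 = 25.4000
cement: 17.0 × (8/7) = 17.0 × 1.142857 = 19.4286
sand: 57.6 × (22/19) = 57.6 × 1.157895 = 66.6947
Index = Σ wᵢ·(p₁ᵢ/p₀ᵢ) = 25.4000 + 19.4286 + 66.6947 = 111.5233

111.52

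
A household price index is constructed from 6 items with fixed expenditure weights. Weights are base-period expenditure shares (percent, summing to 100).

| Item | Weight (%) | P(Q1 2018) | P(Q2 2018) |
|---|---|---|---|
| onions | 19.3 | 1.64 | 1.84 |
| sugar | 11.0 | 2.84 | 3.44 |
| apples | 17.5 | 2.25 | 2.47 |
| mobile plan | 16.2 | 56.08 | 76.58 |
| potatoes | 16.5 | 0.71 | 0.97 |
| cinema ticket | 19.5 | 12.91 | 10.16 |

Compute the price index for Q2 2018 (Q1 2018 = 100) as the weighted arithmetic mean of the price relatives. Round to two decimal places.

114.20

onions: 19.3 × (1.84/1.64) = 19.3 × 1.121951 = 21.6537
sugar: 11.0 × (3.44/2.84) = 11.0 × 1.211268 = 13.3239
apples: 17.5 × (2.47/2.25) = 17.5 × 1.097778 = 19.2111
mobile plan: 16.2 × (76.58/56.08) = 16.2 × 1.365549 = 22.1219
potatoes: 16.5 × (0.97/0.71) = 16.5 × 1.366197 = 22.5423
cinema ticket: 19.5 × (10.16/12.91) = 19.5 × 0.786987 = 15.3462
Index = Σ wᵢ·(p₁ᵢ/p₀ᵢ) = 21.6537 + 13.3239 + 19.2111 + 22.1219 + 22.5423 + 15.3462 = 114.1991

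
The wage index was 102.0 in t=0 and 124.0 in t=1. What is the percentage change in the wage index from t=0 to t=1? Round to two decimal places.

Change = (124.0 − 102.0) / 102.0 × 100
       = 22.0 / 102.0 × 100 = 21.5686%

21.57%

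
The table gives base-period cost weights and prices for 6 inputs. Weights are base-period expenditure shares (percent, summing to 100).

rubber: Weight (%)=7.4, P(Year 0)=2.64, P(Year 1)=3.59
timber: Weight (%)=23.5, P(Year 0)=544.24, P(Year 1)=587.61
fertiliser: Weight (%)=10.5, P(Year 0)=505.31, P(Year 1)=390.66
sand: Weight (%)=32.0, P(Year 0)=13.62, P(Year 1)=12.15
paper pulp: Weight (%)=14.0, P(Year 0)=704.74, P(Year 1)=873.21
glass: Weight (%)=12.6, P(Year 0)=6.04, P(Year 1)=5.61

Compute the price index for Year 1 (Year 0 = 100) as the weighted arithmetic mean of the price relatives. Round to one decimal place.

101.1

rubber: 7.4 × (3.59/2.64) = 7.4 × 1.359848 = 10.0629
timber: 23.5 × (587.61/544.24) = 23.5 × 1.079689 = 25.3727
fertiliser: 10.5 × (390.66/505.31) = 10.5 × 0.773110 = 8.1177
sand: 32.0 × (12.15/13.62) = 32.0 × 0.892070 = 28.5463
paper pulp: 14.0 × (873.21/704.74) = 14.0 × 1.239053 = 17.3467
glass: 12.6 × (5.61/6.04) = 12.6 × 0.928808 = 11.7030
Index = Σ wᵢ·(p₁ᵢ/p₀ᵢ) = 10.0629 + 25.3727 + 8.1177 + 28.5463 + 17.3467 + 11.7030 = 101.1492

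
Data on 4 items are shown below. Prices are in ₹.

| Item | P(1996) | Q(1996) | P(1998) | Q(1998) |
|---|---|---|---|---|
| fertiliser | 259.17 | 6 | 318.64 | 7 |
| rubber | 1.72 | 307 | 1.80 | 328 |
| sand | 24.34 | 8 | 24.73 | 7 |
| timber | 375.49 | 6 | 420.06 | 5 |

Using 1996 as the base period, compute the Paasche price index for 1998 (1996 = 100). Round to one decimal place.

115.1

Paasche price index uses current-period quantities as weights.
ΣP(1998)·Q(1998) = 318.64×7 + 1.80×328 + 24.73×7 + 420.06×5 = 2230.48 + 590.4 + 173.11 + 2100.3 = 5094.29
ΣP(1996)·Q(1998) = 259.17×7 + 1.72×328 + 24.34×7 + 375.49×5 = 1814.19 + 564.16 + 170.38 + 1877.45 = 4426.18
Index = 5094.29 / 4426.18 × 100 = 115.0945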